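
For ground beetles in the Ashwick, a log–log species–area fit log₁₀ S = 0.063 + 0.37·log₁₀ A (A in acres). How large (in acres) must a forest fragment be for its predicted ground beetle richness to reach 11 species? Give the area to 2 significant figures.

440 acres

11 = 1.156 × A^0.37  ⇒  A^0.37 = 11/1.156 = 9.515
ln A = ln(9.515) / 0.37 = 2.2528 / 0.37 = 6.0887
A = e^6.0887 ≈ 440.9 acres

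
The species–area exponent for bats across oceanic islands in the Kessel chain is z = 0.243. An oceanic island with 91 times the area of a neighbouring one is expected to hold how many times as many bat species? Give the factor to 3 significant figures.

2.99

S₂/S₁ = (A₂/A₁)^z = 91^0.243
ln(S₂/S₁) = 0.243 × ln 91 = 0.243 × 4.5109 = 1.0961
S₂/S₁ = e^1.0961 ≈ 2.993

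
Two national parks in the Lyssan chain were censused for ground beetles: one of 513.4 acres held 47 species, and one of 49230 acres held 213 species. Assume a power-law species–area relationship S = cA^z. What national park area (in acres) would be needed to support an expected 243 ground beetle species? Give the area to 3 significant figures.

z = ln(213/47) / ln(49230/513.4) = 1.5111 / 4.5632 = 0.3312
c = 47 / 513.4^0.3312 = 47 / 7.899 = 5.95
A = (243/5.95)^(1/0.3312) ⇒ ln A = ln(40.84)/0.3312 = 11.2022
A = e^11.2022 ≈ 73289 acres

73300 acres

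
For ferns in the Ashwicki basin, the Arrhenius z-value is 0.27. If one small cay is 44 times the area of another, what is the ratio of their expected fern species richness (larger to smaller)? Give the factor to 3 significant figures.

S₂/S₁ = (A₂/A₁)^z = 44^0.27
ln(S₂/S₁) = 0.27 × ln 44 = 0.27 × 3.7842 = 1.0217
S₂/S₁ = e^1.0217 ≈ 2.778

2.78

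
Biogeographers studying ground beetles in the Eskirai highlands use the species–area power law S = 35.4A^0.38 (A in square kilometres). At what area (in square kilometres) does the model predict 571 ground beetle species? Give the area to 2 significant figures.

571 = 35.4 × A^0.38  ⇒  A^0.38 = 571/35.4 = 16.13
ln A = ln(16.13) / 0.38 = 2.7807 / 0.38 = 7.3176
A = e^7.3176 ≈ 1507 square kilometres

1500 square kilometres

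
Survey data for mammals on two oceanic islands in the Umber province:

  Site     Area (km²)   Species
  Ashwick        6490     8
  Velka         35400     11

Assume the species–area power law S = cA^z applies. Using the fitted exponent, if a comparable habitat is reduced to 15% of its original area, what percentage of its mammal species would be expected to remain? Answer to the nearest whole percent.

z = ln(11/8) / ln(35400/6490) = 0.3185 / 1.6964 = 0.1877
S_new/S_old = (A_new/A_old)^z = 0.15^0.1877 = exp(0.1877 × -1.8971) = 0.7004

70%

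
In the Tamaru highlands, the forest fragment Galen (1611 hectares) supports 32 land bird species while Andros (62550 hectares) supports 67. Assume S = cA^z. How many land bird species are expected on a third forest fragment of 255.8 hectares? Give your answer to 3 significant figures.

22.1

z = ln(67/32) / ln(62550/1611) = 0.7390 / 3.6591 = 0.2019
c = 32 / 1611^0.2019 = 32 / 4.443 = 7.202
S₃ = 7.202 × 255.8^0.2019 = 7.202 × 3.064 ≈ 22.07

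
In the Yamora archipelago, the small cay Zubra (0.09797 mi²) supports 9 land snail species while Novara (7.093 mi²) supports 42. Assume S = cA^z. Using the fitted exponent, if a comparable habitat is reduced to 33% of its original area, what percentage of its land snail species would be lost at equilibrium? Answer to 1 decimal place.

32.9%

z = ln(42/9) / ln(7.093/0.09797) = 1.5404 / 4.2822 = 0.3597
S_new/S_old = (A_new/A_old)^z = 0.33^0.3597 = exp(0.3597 × -1.1087) = 0.6711
Fraction lost = 1 − 0.6711 = 0.3289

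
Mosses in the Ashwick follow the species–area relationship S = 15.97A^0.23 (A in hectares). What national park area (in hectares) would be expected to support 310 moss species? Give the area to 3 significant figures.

310 = 15.97 × A^0.23  ⇒  A^0.23 = 310/15.97 = 19.41
ln A = ln(19.41) / 0.23 = 2.9659 / 0.23 = 12.8950
A = e^12.8950 ≈ 398334 hectares

398000 hectares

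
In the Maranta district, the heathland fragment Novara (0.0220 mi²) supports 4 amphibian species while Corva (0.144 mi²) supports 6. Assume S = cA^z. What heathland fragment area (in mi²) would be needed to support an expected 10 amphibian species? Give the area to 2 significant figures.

1.5 mi²

z = ln(6/4) / ln(0.144/0.022) = 0.4055 / 1.8788 = 0.2158
c = 4 / 0.022^0.2158 = 4 / 0.4388 = 9.116
A = (10/9.116)^(1/0.2158) ⇒ ln A = ln(1.097)/0.2158 = 0.4290
A = e^0.4290 ≈ 1.536 mi²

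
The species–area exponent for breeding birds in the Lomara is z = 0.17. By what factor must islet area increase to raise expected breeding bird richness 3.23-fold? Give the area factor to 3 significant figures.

(A₂/A₁)^0.17 = 3.23, so A₂/A₁ = 3.23^(1/0.17) = 3.23^5.882
ln(A₂/A₁) = ln 3.23 / 0.17 = 1.1725 / 0.17 = 6.8970
A₂/A₁ = e^6.8970 ≈ 989.3

989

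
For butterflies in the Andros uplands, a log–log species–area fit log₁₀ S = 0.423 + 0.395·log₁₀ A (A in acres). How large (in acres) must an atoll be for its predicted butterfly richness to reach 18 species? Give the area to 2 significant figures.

18 = 2.649 × A^0.395  ⇒  A^0.395 = 18/2.649 = 6.796
ln A = ln(6.796) / 0.395 = 1.9164 / 0.395 = 4.8516
A = e^4.8516 ≈ 127.9 acres

130 acres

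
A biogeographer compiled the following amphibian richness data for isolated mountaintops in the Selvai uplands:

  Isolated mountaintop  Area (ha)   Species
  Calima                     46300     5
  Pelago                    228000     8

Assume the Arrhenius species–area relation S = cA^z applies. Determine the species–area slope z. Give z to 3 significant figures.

0.295

Taking logs: ln S = ln c + z ln A, so z = (ln S₂ − ln S₁)/(ln A₂ − ln A₁).
z = ln(8/5) / ln(228000/46300) = ln(1.6) / ln(4.924) = 0.4700 / 1.5942 = 0.2948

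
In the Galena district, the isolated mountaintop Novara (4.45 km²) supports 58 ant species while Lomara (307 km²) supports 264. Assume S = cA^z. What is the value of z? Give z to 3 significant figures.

0.358

Taking logs: ln S = ln c + z ln A, so z = (ln S₂ − ln S₁)/(ln A₂ − ln A₁).
z = ln(264/58) / ln(307/4.45) = ln(4.552) / ln(68.99) = 1.5155 / 4.2339 = 0.3579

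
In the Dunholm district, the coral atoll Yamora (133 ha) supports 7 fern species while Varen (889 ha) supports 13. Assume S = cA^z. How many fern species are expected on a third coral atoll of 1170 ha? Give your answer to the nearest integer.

z = ln(13/7) / ln(889/133) = 0.6190 / 1.8997 = 0.3259
c = 7 / 133^0.3259 = 7 / 4.921 = 1.422
S₃ = 1.422 × 1170^0.3259 = 1.422 × 9.995 ≈ 14.22

14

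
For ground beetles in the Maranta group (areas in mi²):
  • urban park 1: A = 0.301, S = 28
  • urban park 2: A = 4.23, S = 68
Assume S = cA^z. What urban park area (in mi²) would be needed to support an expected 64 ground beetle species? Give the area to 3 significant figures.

z = ln(68/28) / ln(4.23/0.301) = 0.8873 / 2.6428 = 0.3357
c = 28 / 0.301^0.3357 = 28 / 0.6682 = 41.9
A = (64/41.9)^(1/0.3357) ⇒ ln A = ln(1.527)/0.3357 = 1.2616
A = e^1.2616 ≈ 3.531 mi²

3.53 mi²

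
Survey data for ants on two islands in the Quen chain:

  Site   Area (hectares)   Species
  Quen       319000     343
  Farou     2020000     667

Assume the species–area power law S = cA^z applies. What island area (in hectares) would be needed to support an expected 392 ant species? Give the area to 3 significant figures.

462000 hectares

z = ln(667/343) / ln(2020000/319000) = 0.6651 / 1.8457 = 0.3603
c = 343 / 319000^0.3603 = 343 / 96.21 = 3.565
A = (392/3.565)^(1/0.3603) ⇒ ln A = ln(110)/0.3603 = 13.0435
A = e^13.0435 ≈ 462092 hectares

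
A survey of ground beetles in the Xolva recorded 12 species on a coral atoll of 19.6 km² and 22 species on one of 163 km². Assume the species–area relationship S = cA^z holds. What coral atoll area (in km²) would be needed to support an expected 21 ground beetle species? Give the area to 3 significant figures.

z = ln(22/12) / ln(163/19.6) = 0.6061 / 2.1182 = 0.2862
c = 12 / 19.6^0.2862 = 12 / 2.343 = 5.122
A = (21/5.122)^(1/0.2862) ⇒ ln A = ln(4.1)/0.2862 = 4.9312
A = e^4.9312 ≈ 138.5 km²

139 km²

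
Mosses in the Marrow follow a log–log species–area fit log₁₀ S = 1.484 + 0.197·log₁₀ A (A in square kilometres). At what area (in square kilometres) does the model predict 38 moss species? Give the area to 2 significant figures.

3.1 square kilometres

38 = 30.48 × A^0.197  ⇒  A^0.197 = 38/30.48 = 1.247
ln A = ln(1.247) / 0.197 = 0.2205 / 0.197 = 1.1195
A = e^1.1195 ≈ 3.063 square kilometres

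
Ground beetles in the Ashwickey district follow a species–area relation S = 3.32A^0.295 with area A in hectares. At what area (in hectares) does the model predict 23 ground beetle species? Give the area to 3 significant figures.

707 hectares

23 = 3.32 × A^0.295  ⇒  A^0.295 = 23/3.32 = 6.928
ln A = ln(6.928) / 0.295 = 1.9355 / 0.295 = 6.5611
A = e^6.5611 ≈ 707.1 hectares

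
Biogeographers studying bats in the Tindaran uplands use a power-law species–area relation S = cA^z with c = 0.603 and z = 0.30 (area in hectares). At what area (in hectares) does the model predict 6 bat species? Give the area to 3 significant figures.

2120 hectares

6 = 0.603 × A^0.3  ⇒  A^0.3 = 6/0.603 = 9.95
ln A = ln(9.95) / 0.3 = 2.2976 / 0.3 = 7.6587
A = e^7.6587 ≈ 2119 hectares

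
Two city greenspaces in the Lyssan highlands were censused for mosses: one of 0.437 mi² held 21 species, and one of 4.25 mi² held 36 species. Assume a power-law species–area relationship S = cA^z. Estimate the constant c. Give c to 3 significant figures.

z = ln(S₂/S₁) / ln(A₂/A₁) = ln(36/21) / ln(4.25/0.437) = 0.5390 / 2.2747 = 0.2369
c = S₁ / A₁^z = 21 / 0.437^0.2369 = 21 / 0.8219 = 25.55

25.6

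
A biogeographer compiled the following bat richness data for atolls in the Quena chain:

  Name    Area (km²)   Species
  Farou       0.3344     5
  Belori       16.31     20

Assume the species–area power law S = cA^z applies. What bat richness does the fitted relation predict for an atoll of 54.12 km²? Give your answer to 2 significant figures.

31

z = ln(20/5) / ln(16.31/0.3344) = 1.3863 / 3.8872 = 0.3566
c = 5 / 0.3344^0.3566 = 5 / 0.6766 = 7.39
S₃ = 7.39 × 54.12^0.3566 = 7.39 × 4.151 ≈ 30.68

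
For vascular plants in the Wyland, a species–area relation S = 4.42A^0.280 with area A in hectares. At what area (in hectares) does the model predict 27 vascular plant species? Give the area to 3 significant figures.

27 = 4.42 × A^0.28  ⇒  A^0.28 = 27/4.42 = 6.109
ln A = ln(6.109) / 0.28 = 1.8097 / 0.28 = 6.4632
A = e^6.4632 ≈ 641.1 hectares

641 hectares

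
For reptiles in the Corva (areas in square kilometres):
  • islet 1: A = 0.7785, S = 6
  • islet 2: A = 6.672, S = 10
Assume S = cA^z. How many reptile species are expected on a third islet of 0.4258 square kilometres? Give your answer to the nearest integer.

5

z = ln(10/6) / ln(6.672/0.7785) = 0.5108 / 2.1483 = 0.2378
c = 6 / 0.7785^0.2378 = 6 / 0.9422 = 6.368
S₃ = 6.368 × 0.4258^0.2378 = 6.368 × 0.8163 ≈ 5.198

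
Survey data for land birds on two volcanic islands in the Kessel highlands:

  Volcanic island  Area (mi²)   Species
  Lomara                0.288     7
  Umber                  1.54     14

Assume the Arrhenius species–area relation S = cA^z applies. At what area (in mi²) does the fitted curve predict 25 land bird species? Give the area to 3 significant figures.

z = ln(14/7) / ln(1.54/0.288) = 0.6931 / 1.6766 = 0.4134
c = 7 / 0.288^0.4134 = 7 / 0.5977 = 11.71
A = (25/11.71)^(1/0.4134) ⇒ ln A = ln(2.135)/0.4134 = 1.8342
A = e^1.8342 ≈ 6.26 mi²

6.26 mi²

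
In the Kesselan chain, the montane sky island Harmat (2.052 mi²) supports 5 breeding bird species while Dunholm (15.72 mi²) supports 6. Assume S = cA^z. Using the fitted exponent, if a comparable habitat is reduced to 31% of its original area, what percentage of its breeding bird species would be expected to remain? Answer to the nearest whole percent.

90%

z = ln(6/5) / ln(15.72/2.052) = 0.1823 / 2.0361 = 0.0895
S_new/S_old = (A_new/A_old)^z = 0.31^0.0895 = exp(0.0895 × -1.1712) = 0.9004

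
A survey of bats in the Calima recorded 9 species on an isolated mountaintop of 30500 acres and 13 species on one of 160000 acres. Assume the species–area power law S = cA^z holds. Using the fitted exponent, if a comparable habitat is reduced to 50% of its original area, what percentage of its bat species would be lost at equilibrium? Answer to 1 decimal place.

z = ln(13/9) / ln(160000/30500) = 0.3677 / 1.6574 = 0.2219
S_new/S_old = (A_new/A_old)^z = 0.5^0.2219 = exp(0.2219 × -0.6931) = 0.8575
Fraction lost = 1 − 0.8575 = 0.1425

14.3%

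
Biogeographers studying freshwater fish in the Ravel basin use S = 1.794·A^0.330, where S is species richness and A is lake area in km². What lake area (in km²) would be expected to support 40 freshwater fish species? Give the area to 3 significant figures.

12200 km²

40 = 1.794 × A^0.33  ⇒  A^0.33 = 40/1.794 = 22.3
ln A = ln(22.3) / 0.33 = 3.1044 / 0.33 = 9.4074
A = e^9.4074 ≈ 12178 km²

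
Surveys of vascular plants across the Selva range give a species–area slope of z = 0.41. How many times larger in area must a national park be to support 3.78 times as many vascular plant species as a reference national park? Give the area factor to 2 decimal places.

(A₂/A₁)^0.41 = 3.78, so A₂/A₁ = 3.78^(1/0.41) = 3.78^2.439
ln(A₂/A₁) = ln 3.78 / 0.41 = 1.3297 / 0.41 = 3.2432
A₂/A₁ = e^3.2432 ≈ 25.62

25.62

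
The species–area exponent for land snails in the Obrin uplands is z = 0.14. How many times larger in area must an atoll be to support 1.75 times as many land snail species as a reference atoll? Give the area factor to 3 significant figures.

(A₂/A₁)^0.14 = 1.75, so A₂/A₁ = 1.75^(1/0.14) = 1.75^7.143
ln(A₂/A₁) = ln 1.75 / 0.14 = 0.5596 / 0.14 = 3.9973
A₂/A₁ = e^3.9973 ≈ 54.45

54.4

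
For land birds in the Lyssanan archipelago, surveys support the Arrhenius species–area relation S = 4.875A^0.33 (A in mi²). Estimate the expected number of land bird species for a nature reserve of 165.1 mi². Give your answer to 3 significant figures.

S = 4.875 × 165.1^0.33 = 4.875 × 5.393 ≈ 26.29

26.3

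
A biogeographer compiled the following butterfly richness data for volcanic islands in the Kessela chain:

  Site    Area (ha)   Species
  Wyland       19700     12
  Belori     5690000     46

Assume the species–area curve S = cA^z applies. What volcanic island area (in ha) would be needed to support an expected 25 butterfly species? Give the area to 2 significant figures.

440000 ha

z = ln(46/12) / ln(5690000/19700) = 1.3437 / 5.6658 = 0.2372
c = 12 / 19700^0.2372 = 12 / 10.44 = 1.15
A = (25/1.15)^(1/0.2372) ⇒ ln A = ln(21.74)/0.2372 = 12.9831
A = e^12.9831 ≈ 435021 ha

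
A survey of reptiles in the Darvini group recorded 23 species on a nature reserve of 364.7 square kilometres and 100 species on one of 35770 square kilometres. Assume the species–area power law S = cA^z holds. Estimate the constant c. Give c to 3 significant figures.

3.47

z = ln(S₂/S₁) / ln(A₂/A₁) = ln(100/23) / ln(35770/364.7) = 1.4697 / 4.5858 = 0.3205
c = S₁ / A₁^z = 23 / 364.7^0.3205 = 23 / 6.623 = 3.473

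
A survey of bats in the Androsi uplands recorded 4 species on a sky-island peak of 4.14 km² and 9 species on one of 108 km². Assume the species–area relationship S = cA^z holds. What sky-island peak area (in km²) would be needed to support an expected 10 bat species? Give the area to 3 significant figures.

z = ln(9/4) / ln(108/4.14) = 0.8109 / 3.2614 = 0.2486
c = 4 / 4.14^0.2486 = 4 / 1.424 = 2.81
A = (10/2.81)^(1/0.2486) ⇒ ln A = ln(3.559)/0.2486 = 5.1059
A = e^5.1059 ≈ 165 km²

165 km²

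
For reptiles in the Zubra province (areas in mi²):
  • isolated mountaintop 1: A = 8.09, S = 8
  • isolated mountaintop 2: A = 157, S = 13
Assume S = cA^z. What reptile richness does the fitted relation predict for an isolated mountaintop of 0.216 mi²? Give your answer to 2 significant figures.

z = ln(13/8) / ln(157/8.09) = 0.4855 / 2.9656 = 0.1637
c = 8 / 8.09^0.1637 = 8 / 1.408 = 5.681
S₃ = 5.681 × 0.216^0.1637 = 5.681 × 0.7781 ≈ 4.421

4.4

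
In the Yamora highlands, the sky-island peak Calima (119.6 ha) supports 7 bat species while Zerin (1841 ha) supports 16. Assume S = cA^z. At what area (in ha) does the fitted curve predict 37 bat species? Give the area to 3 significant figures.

z = ln(16/7) / ln(1841/119.6) = 0.8267 / 2.7339 = 0.3024
c = 7 / 119.6^0.3024 = 7 / 4.249 = 1.648
A = (37/1.648)^(1/0.3024) ⇒ ln A = ln(22.46)/0.3024 = 10.2905
A = e^10.2905 ≈ 29452 ha

29500 ha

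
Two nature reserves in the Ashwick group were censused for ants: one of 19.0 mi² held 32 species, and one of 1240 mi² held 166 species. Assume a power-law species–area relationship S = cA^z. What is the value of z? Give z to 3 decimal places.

0.394

Taking logs: ln S = ln c + z ln A, so z = (ln S₂ − ln S₁)/(ln A₂ − ln A₁).
z = ln(166/32) / ln(1240/19) = ln(5.188) / ln(65.26) = 1.6463 / 4.1784 = 0.3940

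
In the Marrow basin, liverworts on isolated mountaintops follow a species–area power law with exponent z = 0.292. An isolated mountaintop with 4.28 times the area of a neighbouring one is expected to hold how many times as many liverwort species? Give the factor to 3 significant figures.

S₂/S₁ = (A₂/A₁)^z = 4.28^0.292
ln(S₂/S₁) = 0.292 × ln 4.28 = 0.292 × 1.4540 = 0.4246
S₂/S₁ = e^0.4246 ≈ 1.529

1.53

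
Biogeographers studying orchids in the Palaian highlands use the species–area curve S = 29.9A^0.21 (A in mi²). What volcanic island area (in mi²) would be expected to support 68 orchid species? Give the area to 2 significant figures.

68 = 29.9 × A^0.21  ⇒  A^0.21 = 68/29.9 = 2.274
ln A = ln(2.274) / 0.21 = 0.8216 / 0.21 = 3.9126
A = e^3.9126 ≈ 50.03 mi²

50 mi²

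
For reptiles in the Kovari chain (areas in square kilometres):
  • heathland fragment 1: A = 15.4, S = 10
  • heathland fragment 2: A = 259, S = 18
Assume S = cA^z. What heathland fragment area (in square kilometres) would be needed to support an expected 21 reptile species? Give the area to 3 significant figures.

543 square kilometres

z = ln(18/10) / ln(259/15.4) = 0.5878 / 2.8225 = 0.2083
c = 10 / 15.4^0.2083 = 10 / 1.767 = 5.658
A = (21/5.658)^(1/0.2083) ⇒ ln A = ln(3.711)/0.2083 = 6.2970
A = e^6.2970 ≈ 543 square kilometres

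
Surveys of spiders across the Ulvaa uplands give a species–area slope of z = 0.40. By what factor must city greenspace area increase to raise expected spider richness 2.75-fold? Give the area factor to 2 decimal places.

(A₂/A₁)^0.4 = 2.75, so A₂/A₁ = 2.75^(1/0.4) = 2.75^2.5
ln(A₂/A₁) = ln 2.75 / 0.4 = 1.0116 / 0.4 = 2.5290
A₂/A₁ = e^2.5290 ≈ 12.54

12.54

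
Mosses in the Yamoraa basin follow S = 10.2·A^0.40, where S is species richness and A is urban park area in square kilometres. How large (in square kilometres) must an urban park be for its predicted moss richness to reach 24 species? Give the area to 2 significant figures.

8.5 square kilometres

24 = 10.2 × A^0.4  ⇒  A^0.4 = 24/10.2 = 2.353
ln A = ln(2.353) / 0.4 = 0.8557 / 0.4 = 2.1392
A = e^2.1392 ≈ 8.492 square kilometres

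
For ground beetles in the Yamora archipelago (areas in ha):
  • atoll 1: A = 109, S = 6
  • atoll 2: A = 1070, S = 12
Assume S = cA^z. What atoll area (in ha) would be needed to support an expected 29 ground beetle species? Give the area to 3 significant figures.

z = ln(12/6) / ln(1070/109) = 0.6931 / 2.2841 = 0.3035
c = 6 / 109^0.3035 = 6 / 4.152 = 1.445
A = (29/1.445)^(1/0.3035) ⇒ ln A = ln(20.07)/0.3035 = 9.8831
A = e^9.8831 ≈ 19596 ha

19600 ha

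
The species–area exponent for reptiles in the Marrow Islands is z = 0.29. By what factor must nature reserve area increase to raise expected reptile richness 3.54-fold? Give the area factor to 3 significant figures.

(A₂/A₁)^0.29 = 3.54, so A₂/A₁ = 3.54^(1/0.29) = 3.54^3.448
ln(A₂/A₁) = ln 3.54 / 0.29 = 1.2641 / 0.29 = 4.3591
A₂/A₁ = e^4.3591 ≈ 78.18

78.2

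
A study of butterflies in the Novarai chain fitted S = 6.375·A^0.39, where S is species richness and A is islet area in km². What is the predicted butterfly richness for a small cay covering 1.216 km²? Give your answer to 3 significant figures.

S = 6.375 × 1.216^0.39
ln S = ln 6.375 + 0.39 × ln 1.216 = 1.8524 + 0.39 × 0.1956 = 1.9287
S = e^1.9287 ≈ 6.88

6.88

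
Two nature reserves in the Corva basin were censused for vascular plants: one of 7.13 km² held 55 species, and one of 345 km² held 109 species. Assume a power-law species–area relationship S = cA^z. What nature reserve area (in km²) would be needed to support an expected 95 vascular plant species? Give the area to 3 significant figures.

158 km²

z = ln(109/55) / ln(345/7.13) = 0.6840 / 3.8792 = 0.1763
c = 55 / 7.13^0.1763 = 55 / 1.414 = 38.9
A = (95/38.9)^(1/0.1763) ⇒ ln A = ln(2.442)/0.1763 = 5.0639
A = e^5.0639 ≈ 158.2 km²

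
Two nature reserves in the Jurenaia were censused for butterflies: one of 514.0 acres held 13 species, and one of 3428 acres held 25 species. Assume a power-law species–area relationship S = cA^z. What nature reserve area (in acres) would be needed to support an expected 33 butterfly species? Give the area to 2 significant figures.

7700 acres

z = ln(25/13) / ln(3428/514) = 0.6539 / 1.8975 = 0.3446
c = 13 / 514^0.3446 = 13 / 8.595 = 1.512
A = (33/1.512)^(1/0.3446) ⇒ ln A = ln(21.82)/0.3446 = 8.9453
A = e^8.9453 ≈ 7672 acres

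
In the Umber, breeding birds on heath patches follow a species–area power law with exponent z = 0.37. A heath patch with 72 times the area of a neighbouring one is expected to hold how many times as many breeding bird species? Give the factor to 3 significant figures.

S₂/S₁ = (A₂/A₁)^z = 72^0.37
ln(S₂/S₁) = 0.37 × ln 72 = 0.37 × 4.2767 = 1.5824
S₂/S₁ = e^1.5824 ≈ 4.866

4.87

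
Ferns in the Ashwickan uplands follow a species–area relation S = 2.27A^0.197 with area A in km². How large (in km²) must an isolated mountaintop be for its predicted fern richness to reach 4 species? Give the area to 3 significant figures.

4 = 2.27 × A^0.197  ⇒  A^0.197 = 4/2.27 = 1.762
ln A = ln(1.762) / 0.197 = 0.5665 / 0.197 = 2.8757
A = e^2.8757 ≈ 17.74 km²

17.7 km²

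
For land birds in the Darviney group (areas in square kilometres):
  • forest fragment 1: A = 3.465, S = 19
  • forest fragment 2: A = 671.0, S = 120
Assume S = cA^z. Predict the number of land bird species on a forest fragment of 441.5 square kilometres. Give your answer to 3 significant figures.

104

z = ln(120/19) / ln(671/3.465) = 1.8431 / 5.2661 = 0.3500
c = 19 / 3.465^0.3500 = 19 / 1.545 = 12.3
S₃ = 12.3 × 441.5^0.3500 = 12.3 × 8.427 ≈ 103.6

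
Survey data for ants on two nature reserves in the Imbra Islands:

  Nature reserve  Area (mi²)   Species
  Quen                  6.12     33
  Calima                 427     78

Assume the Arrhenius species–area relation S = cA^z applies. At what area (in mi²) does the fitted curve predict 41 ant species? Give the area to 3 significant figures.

17.9 mi²

z = ln(78/33) / ln(427/6.12) = 0.8602 / 4.2452 = 0.2026
c = 33 / 6.12^0.2026 = 33 / 1.444 = 22.86
A = (41/22.86)^(1/0.2026) ⇒ ln A = ln(1.793)/0.2026 = 2.8828
A = e^2.8828 ≈ 17.86 mi²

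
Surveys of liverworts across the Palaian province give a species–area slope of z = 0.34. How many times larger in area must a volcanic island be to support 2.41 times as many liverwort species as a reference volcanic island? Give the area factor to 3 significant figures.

13.3

(A₂/A₁)^0.34 = 2.41, so A₂/A₁ = 2.41^(1/0.34) = 2.41^2.941
ln(A₂/A₁) = ln 2.41 / 0.34 = 0.8796 / 0.34 = 2.5871
A₂/A₁ = e^2.5871 ≈ 13.29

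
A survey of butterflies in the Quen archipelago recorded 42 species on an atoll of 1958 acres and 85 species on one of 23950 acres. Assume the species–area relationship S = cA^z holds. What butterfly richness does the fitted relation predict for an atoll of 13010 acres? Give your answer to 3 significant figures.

71.6

z = ln(85/42) / ln(23950/1958) = 0.7050 / 2.5040 = 0.2815
c = 42 / 1958^0.2815 = 42 / 8.448 = 4.971
S₃ = 4.971 × 13010^0.2815 = 4.971 × 14.4 ≈ 71.58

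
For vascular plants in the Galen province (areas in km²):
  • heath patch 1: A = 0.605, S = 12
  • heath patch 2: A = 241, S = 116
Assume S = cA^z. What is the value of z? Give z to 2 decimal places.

0.38

Taking logs: ln S = ln c + z ln A, so z = (ln S₂ − ln S₁)/(ln A₂ − ln A₁).
z = ln(116/12) / ln(241/0.605) = ln(9.667) / ln(398.3) = 2.2687 / 5.9873 = 0.3789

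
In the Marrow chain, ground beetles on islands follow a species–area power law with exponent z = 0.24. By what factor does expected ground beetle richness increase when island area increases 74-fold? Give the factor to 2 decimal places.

2.81

S₂/S₁ = (A₂/A₁)^z = 74^0.24
ln(S₂/S₁) = 0.24 × ln 74 = 0.24 × 4.3041 = 1.0330
S₂/S₁ = e^1.0330 ≈ 2.809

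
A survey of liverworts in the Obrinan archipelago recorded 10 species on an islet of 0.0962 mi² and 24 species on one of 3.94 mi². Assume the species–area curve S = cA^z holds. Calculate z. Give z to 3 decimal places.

Taking logs: ln S = ln c + z ln A, so z = (ln S₂ − ln S₁)/(ln A₂ − ln A₁).
z = ln(24/10) / ln(3.94/0.0962) = ln(2.4) / ln(40.96) = 0.8755 / 3.7125 = 0.2358

0.236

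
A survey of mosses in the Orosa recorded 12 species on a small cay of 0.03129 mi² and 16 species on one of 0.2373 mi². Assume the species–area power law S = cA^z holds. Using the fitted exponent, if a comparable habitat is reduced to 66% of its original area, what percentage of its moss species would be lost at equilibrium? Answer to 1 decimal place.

5.7%

z = ln(16/12) / ln(0.2373/0.03129) = 0.2877 / 2.0260 = 0.1420
S_new/S_old = (A_new/A_old)^z = 0.66^0.1420 = exp(0.1420 × -0.4155) = 0.9427
Fraction lost = 1 − 0.9427 = 0.05729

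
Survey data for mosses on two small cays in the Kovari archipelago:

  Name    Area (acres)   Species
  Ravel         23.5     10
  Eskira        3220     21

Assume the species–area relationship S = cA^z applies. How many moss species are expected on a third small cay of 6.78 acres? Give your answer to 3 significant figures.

8.29

z = ln(21/10) / ln(3220/23.5) = 0.7419 / 4.9201 = 0.1508
c = 10 / 23.5^0.1508 = 10 / 1.61 = 6.212
S₃ = 6.212 × 6.78^0.1508 = 6.212 × 1.335 ≈ 8.291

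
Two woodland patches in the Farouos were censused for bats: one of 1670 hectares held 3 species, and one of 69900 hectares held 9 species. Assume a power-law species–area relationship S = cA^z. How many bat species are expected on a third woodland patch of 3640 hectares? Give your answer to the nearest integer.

4

z = ln(9/3) / ln(69900/1670) = 1.0986 / 3.7342 = 0.2942
c = 3 / 1670^0.2942 = 3 / 8.874 = 0.3381
S₃ = 0.3381 × 3640^0.2942 = 0.3381 × 11.16 ≈ 3.773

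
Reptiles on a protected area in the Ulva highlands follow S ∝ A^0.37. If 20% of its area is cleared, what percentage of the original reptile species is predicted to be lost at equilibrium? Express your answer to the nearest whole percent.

S_new/S_old = (A_new/A_old)^z = 0.8^0.37
= exp(0.37 × ln 0.8) = exp(0.37 × -0.2231) = exp(-0.0826) ≈ 0.9208
Fraction lost = 1 − 0.9208 = 0.07925

8%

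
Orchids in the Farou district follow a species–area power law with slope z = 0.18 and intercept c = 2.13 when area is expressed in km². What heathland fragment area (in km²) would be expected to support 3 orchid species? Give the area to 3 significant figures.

3 = 2.13 × A^0.18  ⇒  A^0.18 = 3/2.13 = 1.408
ln A = ln(1.408) / 0.18 = 0.3425 / 0.18 = 1.9027
A = e^1.9027 ≈ 6.704 km²

6.70 km²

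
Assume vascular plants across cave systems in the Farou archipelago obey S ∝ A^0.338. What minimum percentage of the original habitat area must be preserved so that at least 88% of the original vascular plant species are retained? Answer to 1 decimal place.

68.5%

Need (A_new/A_old)^0.338 = 0.88, so A_new/A_old = 0.88^(1/0.338) = 0.88^2.959
ln(A_new/A_old) = ln 0.88 / 0.338 = -0.1278 / 0.338 = -0.3782
A_new/A_old = e^-0.3782 ≈ 0.6851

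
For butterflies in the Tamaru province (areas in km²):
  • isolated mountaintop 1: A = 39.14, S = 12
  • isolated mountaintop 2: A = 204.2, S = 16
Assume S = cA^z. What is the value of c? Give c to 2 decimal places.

6.34

z = ln(S₂/S₁) / ln(A₂/A₁) = ln(16/12) / ln(204.2/39.14) = 0.2877 / 1.6520 = 0.1741
c = S₁ / A₁^z = 12 / 39.14^0.1741 = 12 / 1.894 = 6.336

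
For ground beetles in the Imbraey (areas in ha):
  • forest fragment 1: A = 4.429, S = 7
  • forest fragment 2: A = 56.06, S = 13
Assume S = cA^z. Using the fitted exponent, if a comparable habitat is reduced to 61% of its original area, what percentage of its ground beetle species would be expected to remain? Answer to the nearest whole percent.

z = ln(13/7) / ln(56.06/4.429) = 0.6190 / 2.5382 = 0.2439
S_new/S_old = (A_new/A_old)^z = 0.61^0.2439 = exp(0.2439 × -0.4943) = 0.8864

89%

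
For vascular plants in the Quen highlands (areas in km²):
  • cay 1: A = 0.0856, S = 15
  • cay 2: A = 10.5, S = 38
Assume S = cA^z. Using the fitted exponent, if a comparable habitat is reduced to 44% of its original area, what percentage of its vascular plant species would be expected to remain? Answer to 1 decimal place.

z = ln(38/15) / ln(10.5/0.0856) = 0.9295 / 4.8094 = 0.1933
S_new/S_old = (A_new/A_old)^z = 0.44^0.1933 = exp(0.1933 × -0.8210) = 0.8533

85.3%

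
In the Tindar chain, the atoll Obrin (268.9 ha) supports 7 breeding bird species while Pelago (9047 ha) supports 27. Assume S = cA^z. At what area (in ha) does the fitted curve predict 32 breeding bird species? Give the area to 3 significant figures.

z = ln(27/7) / ln(9047/268.9) = 1.3499 / 3.5158 = 0.3840
c = 7 / 268.9^0.3840 = 7 / 8.567 = 0.817
A = (32/0.817)^(1/0.3840) ⇒ ln A = ln(39.17)/0.3840 = 9.5527
A = e^9.5527 ≈ 14082 ha

14100 ha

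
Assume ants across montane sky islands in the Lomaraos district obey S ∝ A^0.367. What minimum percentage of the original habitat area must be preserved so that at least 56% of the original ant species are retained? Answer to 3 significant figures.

Need (A_new/A_old)^0.367 = 0.56, so A_new/A_old = 0.56^(1/0.367) = 0.56^2.725
ln(A_new/A_old) = ln 0.56 / 0.367 = -0.5798 / 0.367 = -1.5799
A_new/A_old = e^-1.5799 ≈ 0.206

20.6%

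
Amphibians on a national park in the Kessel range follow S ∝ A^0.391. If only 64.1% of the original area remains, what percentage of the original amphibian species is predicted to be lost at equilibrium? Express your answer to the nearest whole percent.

S_new/S_old = (A_new/A_old)^z = 0.641^0.391
= exp(0.391 × ln 0.641) = exp(0.391 × -0.4447) = exp(-0.1739) ≈ 0.8404
Fraction lost = 1 − 0.8404 = 0.1596

16%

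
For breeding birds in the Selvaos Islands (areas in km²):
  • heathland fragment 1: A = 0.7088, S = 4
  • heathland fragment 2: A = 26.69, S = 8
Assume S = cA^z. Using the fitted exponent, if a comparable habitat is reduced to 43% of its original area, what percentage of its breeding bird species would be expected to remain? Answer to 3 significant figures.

85.1%

z = ln(8/4) / ln(26.69/0.7088) = 0.6931 / 3.6285 = 0.1910
S_new/S_old = (A_new/A_old)^z = 0.43^0.1910 = exp(0.1910 × -0.8440) = 0.8511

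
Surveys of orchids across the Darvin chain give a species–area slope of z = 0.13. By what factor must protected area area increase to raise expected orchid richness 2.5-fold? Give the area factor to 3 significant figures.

(A₂/A₁)^0.13 = 2.5, so A₂/A₁ = 2.5^(1/0.13) = 2.5^7.692
ln(A₂/A₁) = ln 2.5 / 0.13 = 0.9163 / 0.13 = 7.0484
A₂/A₁ = e^7.0484 ≈ 1151

1150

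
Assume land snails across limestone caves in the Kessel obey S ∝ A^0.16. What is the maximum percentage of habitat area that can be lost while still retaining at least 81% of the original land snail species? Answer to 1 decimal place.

Need (A_new/A_old)^0.16 = 0.81, so A_new/A_old = 0.81^(1/0.16) = 0.81^6.25
ln(A_new/A_old) = ln 0.81 / 0.16 = -0.2107 / 0.16 = -1.3170
A_new/A_old = e^-1.3170 ≈ 0.2679
Fraction that can be lost = 1 − 0.2679 = 0.7321

73.2%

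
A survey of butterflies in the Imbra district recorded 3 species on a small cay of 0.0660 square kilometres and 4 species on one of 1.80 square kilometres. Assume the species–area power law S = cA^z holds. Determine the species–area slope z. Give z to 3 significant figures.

Taking logs: ln S = ln c + z ln A, so z = (ln S₂ − ln S₁)/(ln A₂ − ln A₁).
z = ln(4/3) / ln(1.8/0.066) = ln(1.333) / ln(27.27) = 0.2877 / 3.3059 = 0.0870

0.0870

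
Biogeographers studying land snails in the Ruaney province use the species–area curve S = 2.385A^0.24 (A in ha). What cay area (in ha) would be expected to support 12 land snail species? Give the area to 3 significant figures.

839 ha

12 = 2.385 × A^0.24  ⇒  A^0.24 = 12/2.385 = 5.031
ln A = ln(5.031) / 0.24 = 1.6157 / 0.24 = 6.7321
A = e^6.7321 ≈ 838.9 ha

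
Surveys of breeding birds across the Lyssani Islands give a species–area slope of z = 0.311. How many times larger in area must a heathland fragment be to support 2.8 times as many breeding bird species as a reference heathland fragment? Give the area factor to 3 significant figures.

27.4

(A₂/A₁)^0.311 = 2.8, so A₂/A₁ = 2.8^(1/0.311) = 2.8^3.215
ln(A₂/A₁) = ln 2.8 / 0.311 = 1.0296 / 0.311 = 3.3107
A₂/A₁ = e^3.3107 ≈ 27.4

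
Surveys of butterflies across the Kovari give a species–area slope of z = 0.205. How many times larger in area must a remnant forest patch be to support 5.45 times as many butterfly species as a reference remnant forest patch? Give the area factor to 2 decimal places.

(A₂/A₁)^0.205 = 5.45, so A₂/A₁ = 5.45^(1/0.205) = 5.45^4.878
ln(A₂/A₁) = ln 5.45 / 0.205 = 1.6956 / 0.205 = 8.2713
A₂/A₁ = e^8.2713 ≈ 3910

3910.01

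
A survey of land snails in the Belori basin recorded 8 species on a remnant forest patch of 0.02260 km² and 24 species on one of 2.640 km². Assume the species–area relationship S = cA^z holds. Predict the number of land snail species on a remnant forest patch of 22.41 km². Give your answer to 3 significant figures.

z = ln(24/8) / ln(2.64/0.0226) = 1.0986 / 4.7606 = 0.2308
c = 8 / 0.0226^0.2308 = 8 / 0.417 = 19.18
S₃ = 19.18 × 22.41^0.2308 = 19.18 × 2.049 ≈ 39.32

39.3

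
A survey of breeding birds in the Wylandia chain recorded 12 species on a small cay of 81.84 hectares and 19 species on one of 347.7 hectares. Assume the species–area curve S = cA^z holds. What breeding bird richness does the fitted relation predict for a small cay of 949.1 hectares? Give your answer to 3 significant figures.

26.1

z = ln(19/12) / ln(347.7/81.84) = 0.4595 / 1.4466 = 0.3177
c = 12 / 81.84^0.3177 = 12 / 4.052 = 2.961
S₃ = 2.961 × 949.1^0.3177 = 2.961 × 8.827 ≈ 26.14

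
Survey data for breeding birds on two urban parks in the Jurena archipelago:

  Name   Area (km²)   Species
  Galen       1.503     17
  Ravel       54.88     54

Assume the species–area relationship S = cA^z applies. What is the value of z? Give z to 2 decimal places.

0.32

Taking logs: ln S = ln c + z ln A, so z = (ln S₂ − ln S₁)/(ln A₂ − ln A₁).
z = ln(54/17) / ln(54.88/1.503) = ln(3.176) / ln(36.51) = 1.1558 / 3.5977 = 0.3213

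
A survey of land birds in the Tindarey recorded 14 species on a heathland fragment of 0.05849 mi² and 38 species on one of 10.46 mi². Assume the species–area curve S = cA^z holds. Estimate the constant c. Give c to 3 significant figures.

z = ln(S₂/S₁) / ln(A₂/A₁) = ln(38/14) / ln(10.46/0.05849) = 0.9985 / 5.1865 = 0.1925
c = S₁ / A₁^z = 14 / 0.05849^0.1925 = 14 / 0.5789 = 24.18

24.2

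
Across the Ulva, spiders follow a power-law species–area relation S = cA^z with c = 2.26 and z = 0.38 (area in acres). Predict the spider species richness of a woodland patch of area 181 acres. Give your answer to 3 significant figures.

S = 2.26 × 181^0.38
ln S = ln 2.26 + 0.38 × ln 181 = 0.8154 + 0.38 × 5.1985 = 2.7908
S = e^2.7908 ≈ 16.29

16.3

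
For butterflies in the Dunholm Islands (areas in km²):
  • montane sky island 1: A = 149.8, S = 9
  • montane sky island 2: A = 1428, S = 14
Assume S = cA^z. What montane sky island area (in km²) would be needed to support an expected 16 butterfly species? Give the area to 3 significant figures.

z = ln(14/9) / ln(1428/149.8) = 0.4418 / 2.2547 = 0.1960
c = 9 / 149.8^0.1960 = 9 / 2.669 = 3.372
A = (16/3.372)^(1/0.1960) ⇒ ln A = ln(4.744)/0.1960 = 7.9455
A = e^7.9455 ≈ 2823 km²

2820 km²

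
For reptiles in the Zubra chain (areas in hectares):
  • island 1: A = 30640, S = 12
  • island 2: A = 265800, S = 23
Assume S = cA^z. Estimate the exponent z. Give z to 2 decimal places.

0.30

Taking logs: ln S = ln c + z ln A, so z = (ln S₂ − ln S₁)/(ln A₂ − ln A₁).
z = ln(23/12) / ln(265800/30640) = ln(1.917) / ln(8.675) = 0.6506 / 2.1604 = 0.3011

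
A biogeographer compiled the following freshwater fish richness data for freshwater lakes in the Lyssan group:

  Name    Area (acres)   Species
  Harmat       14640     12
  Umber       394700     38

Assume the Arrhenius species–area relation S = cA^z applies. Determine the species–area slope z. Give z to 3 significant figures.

0.350

Taking logs: ln S = ln c + z ln A, so z = (ln S₂ − ln S₁)/(ln A₂ − ln A₁).
z = ln(38/12) / ln(394700/14640) = ln(3.167) / ln(26.96) = 1.1527 / 3.2944 = 0.3499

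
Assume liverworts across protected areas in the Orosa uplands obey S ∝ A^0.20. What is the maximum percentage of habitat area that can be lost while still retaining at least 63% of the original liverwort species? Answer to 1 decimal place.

90.1%

Need (A_new/A_old)^0.2 = 0.63, so A_new/A_old = 0.63^(1/0.2) = 0.63^5
ln(A_new/A_old) = ln 0.63 / 0.2 = -0.4620 / 0.2 = -2.3102
A_new/A_old = e^-2.3102 ≈ 0.09924
Fraction that can be lost = 1 − 0.09924 = 0.9008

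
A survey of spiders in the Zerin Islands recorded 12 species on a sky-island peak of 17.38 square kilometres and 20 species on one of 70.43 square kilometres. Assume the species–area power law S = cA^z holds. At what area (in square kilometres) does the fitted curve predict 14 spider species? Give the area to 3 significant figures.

z = ln(20/12) / ln(70.43/17.38) = 0.5108 / 1.3993 = 0.3651
c = 12 / 17.38^0.3651 = 12 / 2.836 = 4.231
A = (14/4.231)^(1/0.3651) ⇒ ln A = ln(3.309)/0.3651 = 3.2776
A = e^3.2776 ≈ 26.51 square kilometres

26.5 square kilometres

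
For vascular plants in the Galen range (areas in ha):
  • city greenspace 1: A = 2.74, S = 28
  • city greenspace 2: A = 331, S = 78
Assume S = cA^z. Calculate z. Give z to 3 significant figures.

0.214

Taking logs: ln S = ln c + z ln A, so z = (ln S₂ − ln S₁)/(ln A₂ − ln A₁).
z = ln(78/28) / ln(331/2.74) = ln(2.786) / ln(120.8) = 1.0245 / 4.7942 = 0.2137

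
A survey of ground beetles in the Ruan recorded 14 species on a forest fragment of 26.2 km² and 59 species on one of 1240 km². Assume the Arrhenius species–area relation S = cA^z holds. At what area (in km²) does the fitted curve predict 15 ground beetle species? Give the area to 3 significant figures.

31.5 km²

z = ln(59/14) / ln(1240/26.2) = 1.4385 / 3.8571 = 0.3729
c = 14 / 26.2^0.3729 = 14 / 3.38 = 4.142
A = (15/4.142)^(1/0.3729) ⇒ ln A = ln(3.622)/0.3729 = 3.4508
A = e^3.4508 ≈ 31.52 km²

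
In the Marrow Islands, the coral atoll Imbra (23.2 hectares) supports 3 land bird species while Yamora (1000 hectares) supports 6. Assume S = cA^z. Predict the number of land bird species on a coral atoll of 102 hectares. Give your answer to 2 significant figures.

z = ln(6/3) / ln(1000/23.2) = 0.6931 / 3.7636 = 0.1842
c = 3 / 23.2^0.1842 = 3 / 1.784 = 1.681
S₃ = 1.681 × 102^0.1842 = 1.681 × 2.344 ≈ 3.941

3.9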